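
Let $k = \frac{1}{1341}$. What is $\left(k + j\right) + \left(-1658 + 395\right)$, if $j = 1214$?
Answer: $- \frac{65708}{1341} \approx -48.999$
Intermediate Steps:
$k = \frac{1}{1341} \approx 0.00074571$
$\left(k + j\right) + \left(-1658 + 395\right) = \left(\frac{1}{1341} + 1214\right) + \left(-1658 + 395\right) = \frac{1627975}{1341} - 1263 = - \frac{65708}{1341}$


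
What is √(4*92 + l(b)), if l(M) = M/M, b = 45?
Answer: 3*√41 ≈ 19.209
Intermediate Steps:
l(M) = 1
√(4*92 + l(b)) = √(4*92 + 1) = √(368 + 1) = √369 = 3*√41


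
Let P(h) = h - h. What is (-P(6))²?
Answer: 0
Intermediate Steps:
P(h) = 0
(-P(6))² = (-1*0)² = 0² = 0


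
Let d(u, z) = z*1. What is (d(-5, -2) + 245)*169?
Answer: 41067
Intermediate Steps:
d(u, z) = z
(d(-5, -2) + 245)*169 = (-2 + 245)*169 = 243*169 = 41067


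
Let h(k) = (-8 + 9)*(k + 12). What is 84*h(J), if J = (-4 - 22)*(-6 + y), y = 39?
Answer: -71064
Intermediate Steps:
J = -858 (J = (-4 - 22)*(-6 + 39) = -26*33 = -858)
h(k) = 12 + k (h(k) = 1*(12 + k) = 12 + k)
84*h(J) = 84*(12 - 858) = 84*(-846) = -71064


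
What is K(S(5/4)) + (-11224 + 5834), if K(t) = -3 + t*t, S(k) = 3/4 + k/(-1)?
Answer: -21571/4 ≈ -5392.8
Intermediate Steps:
S(k) = ¾ - k (S(k) = 3*(¼) + k*(-1) = ¾ - k)
K(t) = -3 + t²
K(S(5/4)) + (-11224 + 5834) = (-3 + (¾ - 5/4)²) + (-11224 + 5834) = (-3 + (¾ - 5/4)²) - 5390 = (-3 + (-½)²) - 5390 = (-3 + ¼) - 5390 = -11/4 - 5390 = -21571/4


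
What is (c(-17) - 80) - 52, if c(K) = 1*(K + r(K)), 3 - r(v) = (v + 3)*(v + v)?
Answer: -622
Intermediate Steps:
r(v) = 3 - 2*v*(3 + v) (r(v) = 3 - (v + 3)*(v + v) = 3 - (3 + v)*2*v = 3 - 2*v*(3 + v))
c(K) = 3 - 5*K - 2*K² (c(K) = 1*(K + (3 - 6*K - 2*K²)) = 1*(3 - 5*K - 2*K²) = 3 - 5*K - 2*K²)
(c(-17) - 80) - 52 = ((3 - 5*(-17) - 2*(-17)²) - 80) - 52 = ((3 + 85 - 2*289) - 80) - 52 = ((3 + 85 - 578) - 80) - 52 = (-490 - 80) - 52 = -570 - 52 = -622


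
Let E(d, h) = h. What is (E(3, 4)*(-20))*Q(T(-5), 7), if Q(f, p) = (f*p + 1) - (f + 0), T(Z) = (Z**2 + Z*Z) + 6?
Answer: -26960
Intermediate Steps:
T(Z) = 6 + 2*Z**2 (T(Z) = (Z**2 + Z**2) + 6 = 2*Z**2 + 6 = 6 + 2*Z**2)
Q(f, p) = 1 - f + f*p (Q(f, p) = (1 + f*p) - f = 1 - f + f*p)
(E(3, 4)*(-20))*Q(T(-5), 7) = (4*(-20))*(1 - (6 + 2*(-5)**2) + (6 + 2*(-5)**2)*7) = -80*(1 - (6 + 2*25) + (6 + 2*25)*7) = -80*(1 - (6 + 50) + (6 + 50)*7) = -80*(1 - 1*56 + 56*7) = -80*(1 - 56 + 392) = -80*337 = -26960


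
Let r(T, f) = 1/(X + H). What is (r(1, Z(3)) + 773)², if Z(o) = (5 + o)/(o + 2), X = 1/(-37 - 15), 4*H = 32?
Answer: 102942797409/172225 ≈ 5.9772e+5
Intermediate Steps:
H = 8 (H = (¼)*32 = 8)
X = -1/52 (X = 1/(-52) = -1/52 ≈ -0.019231)
Z(o) = (5 + o)/(2 + o)
r(T, f) = 52/415 (r(T, f) = 1/(-1/52 + 8) = 1/(415/52) = 52/415)
(r(1, Z(3)) + 773)² = (52/415 + 773)² = (320847/415)² = 102942797409/172225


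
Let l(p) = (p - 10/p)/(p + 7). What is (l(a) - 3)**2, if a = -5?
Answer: 81/4 ≈ 20.250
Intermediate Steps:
l(p) = (p - 10/p)/(7 + p)
(l(a) - 3)**2 = ((-10 + (-5)**2)/((-5)*(7 - 5)) - 3)**2 = (-1/5*(-10 + 25)/2 - 3)**2 = (-1/5*1/2*15 - 3)**2 = (-3/2 - 3)**2 = (-9/2)**2 = 81/4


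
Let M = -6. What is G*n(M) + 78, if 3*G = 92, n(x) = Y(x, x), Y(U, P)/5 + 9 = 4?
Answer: -2066/3 ≈ -688.67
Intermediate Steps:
Y(U, P) = -25 (Y(U, P) = -45 + 5*4 = -45 + 20 = -25)
n(x) = -25
G = 92/3 (G = (1/3)*92 = 92/3 ≈ 30.667)
G*n(M) + 78 = (92/3)*(-25) + 78 = -2300/3 + 78 = -2066/3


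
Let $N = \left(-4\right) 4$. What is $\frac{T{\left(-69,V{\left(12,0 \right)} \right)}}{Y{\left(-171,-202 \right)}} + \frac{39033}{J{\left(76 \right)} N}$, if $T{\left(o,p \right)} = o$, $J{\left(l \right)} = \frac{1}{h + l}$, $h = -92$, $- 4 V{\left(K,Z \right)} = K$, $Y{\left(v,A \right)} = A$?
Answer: $\frac{7884735}{202} \approx 39033.0$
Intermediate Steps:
$V{\left(K,Z \right)} = - \frac{K}{4}$
$N = -16$
$J{\left(l \right)} = \frac{1}{-92 + l}$
$\frac{T{\left(-69,V{\left(12,0 \right)} \right)}}{Y{\left(-171,-202 \right)}} + \frac{39033}{J{\left(76 \right)} N} = - \frac{69}{-202} + \frac{39033}{\frac{1}{-92 + 76} \left(-16\right)} = \left(-69\right) \left(- \frac{1}{202}\right) + \frac{39033}{\frac{1}{-16} \left(-16\right)} = \frac{69}{202} + \frac{39033}{\left(- \frac{1}{16}\right) \left(-16\right)} = \frac{69}{202} + \frac{39033}{1} = \frac{69}{202} + 39033 \cdot 1 = \frac{69}{202} + 39033 = \frac{7884735}{202}$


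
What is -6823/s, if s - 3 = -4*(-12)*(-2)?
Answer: 6823/93 ≈ 73.366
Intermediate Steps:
s = -93 (s = 3 - 4*(-12)*(-2) = 3 + 48*(-2) = 3 - 96 = -93)
-6823/s = -6823/(-93) = -6823*(-1/93) = 6823/93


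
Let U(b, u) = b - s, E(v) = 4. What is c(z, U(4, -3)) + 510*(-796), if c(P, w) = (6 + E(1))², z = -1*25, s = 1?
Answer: -405860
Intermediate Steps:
z = -25
U(b, u) = -1 + b (U(b, u) = b - 1*1 = b - 1 = -1 + b)
c(P, w) = 100 (c(P, w) = (6 + 4)² = 10² = 100)
c(z, U(4, -3)) + 510*(-796) = 100 + 510*(-796) = 100 - 405960 = -405860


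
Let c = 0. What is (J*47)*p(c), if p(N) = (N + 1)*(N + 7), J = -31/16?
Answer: -10199/16 ≈ -637.44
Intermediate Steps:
J = -31/16 (J = -31*1/16 = -31/16 ≈ -1.9375)
p(N) = (1 + N)*(7 + N)
(J*47)*p(c) = (-31/16*47)*(7 + 0² + 8*0) = -1457*(7 + 0 + 0)/16 = -1457/16*7 = -10199/16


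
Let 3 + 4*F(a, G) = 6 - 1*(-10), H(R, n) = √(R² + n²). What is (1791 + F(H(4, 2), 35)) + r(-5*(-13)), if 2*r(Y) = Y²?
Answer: 15627/4 ≈ 3906.8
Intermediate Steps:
F(a, G) = 13/4 (F(a, G) = -¾ + (6 - 1*(-10))/4 = -¾ + (6 + 10)/4 = -¾ + (¼)*16 = -¾ + 4 = 13/4)
r(Y) = Y²/2
(1791 + F(H(4, 2), 35)) + r(-5*(-13)) = (1791 + 13/4) + (-5*(-13))²/2 = 7177/4 + (½)*65² = 7177/4 + (½)*4225 = 7177/4 + 4225/2 = 15627/4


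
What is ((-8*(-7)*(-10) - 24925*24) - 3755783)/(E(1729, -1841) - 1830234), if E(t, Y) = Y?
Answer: 4354543/1832075 ≈ 2.3768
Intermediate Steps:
((-8*(-7)*(-10) - 24925*24) - 3755783)/(E(1729, -1841) - 1830234) = ((-8*(-7)*(-10) - 24925*24) - 3755783)/(-1841 - 1830234) = ((56*(-10) - 997*600) - 3755783)/(-1832075) = ((-560 - 598200) - 3755783)*(-1/1832075) = (-598760 - 3755783)*(-1/1832075) = -4354543*(-1/1832075) = 4354543/1832075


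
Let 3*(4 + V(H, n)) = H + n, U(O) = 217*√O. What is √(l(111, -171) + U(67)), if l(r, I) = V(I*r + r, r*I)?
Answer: √(-12621 + 217*√67) ≈ 104.14*I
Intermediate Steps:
V(H, n) = -4 + H/3 + n/3 (V(H, n) = -4 + (H + n)/3 = -4 + (H/3 + n/3) = -4 + H/3 + n/3)
l(r, I) = -4 + r/3 + 2*I*r/3 (l(r, I) = -4 + (I*r + r)/3 + (r*I)/3 = -4 + (r + I*r)/3 + (I*r)/3 = -4 + (r/3 + I*r/3) + I*r/3 = -4 + r/3 + 2*I*r/3)
√(l(111, -171) + U(67)) = √((-4 + (⅓)*111 + (⅔)*(-171)*111) + 217*√67) = √((-4 + 37 - 12654) + 217*√67) = √(-12621 + 217*√67)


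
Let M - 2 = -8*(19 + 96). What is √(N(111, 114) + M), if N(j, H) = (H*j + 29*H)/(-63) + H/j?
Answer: 4*I*√901209/111 ≈ 34.21*I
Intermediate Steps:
N(j, H) = -29*H/63 + H/j - H*j/63 (N(j, H) = (29*H + H*j)*(-1/63) + H/j = (-29*H/63 - H*j/63) + H/j = -29*H/63 + H/j - H*j/63)
M = -918 (M = 2 - 8*(19 + 96) = 2 - 8*115 = 2 - 920 = -918)
√(N(111, 114) + M) = √(-1/63*114*(-63 + 111*(29 + 111))/111 - 918) = √(-1/63*114*1/111*(-63 + 111*140) - 918) = √(-1/63*114*1/111*(-63 + 15540) - 918) = √(-1/63*114*1/111*15477 - 918) = √(-28006/111 - 918) = √(-129904/111) = 4*I*√901209/111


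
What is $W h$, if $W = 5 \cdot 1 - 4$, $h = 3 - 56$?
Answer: $-53$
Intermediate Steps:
$h = -53$ ($h = 3 - 56 = -53$)
$W = 1$ ($W = 5 - 4 = 1$)
$W h = 1 \left(-53\right) = -53$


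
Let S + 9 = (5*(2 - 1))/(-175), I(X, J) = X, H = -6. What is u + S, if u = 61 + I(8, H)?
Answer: 2099/35 ≈ 59.971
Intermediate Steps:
u = 69 (u = 61 + 8 = 69)
S = -316/35 (S = -9 + (5*(2 - 1))/(-175) = -9 + (5*1)*(-1/175) = -9 + 5*(-1/175) = -9 - 1/35 = -316/35 ≈ -9.0286)
u + S = 69 - 316/35 = 2099/35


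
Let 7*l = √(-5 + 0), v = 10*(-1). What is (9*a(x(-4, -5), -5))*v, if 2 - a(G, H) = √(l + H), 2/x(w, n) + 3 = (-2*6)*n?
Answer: -180 + 90*√(-245 + 7*I*√5)/7 ≈ -173.57 + 201.35*I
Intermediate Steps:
x(w, n) = 2/(-3 - 12*n) (x(w, n) = 2/(-3 + (-2*6)*n) = 2/(-3 - 12*n))
v = -10
l = I*√5/7 (l = √(-5 + 0)/7 = √(-5)/7 = (I*√5)/7 = I*√5/7 ≈ 0.31944*I)
a(G, H) = 2 - √(H + I*√5/7) (a(G, H) = 2 - √(I*√5/7 + H) = 2 - √(H + I*√5/7))
(9*a(x(-4, -5), -5))*v = (9*(2 - √(49*(-5) + 7*I*√5)/7))*(-10) = (9*(2 - √(-245 + 7*I*√5)/7))*(-10) = (18 - 9*√(-245 + 7*I*√5)/7)*(-10) = -180 + 90*√(-245 + 7*I*√5)/7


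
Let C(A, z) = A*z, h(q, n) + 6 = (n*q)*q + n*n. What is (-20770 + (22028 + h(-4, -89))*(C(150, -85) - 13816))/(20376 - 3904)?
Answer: -189414131/4118 ≈ -45997.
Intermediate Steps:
h(q, n) = -6 + n**2 + n*q**2 (h(q, n) = -6 + ((n*q)*q + n*n) = -6 + (n*q**2 + n**2) = -6 + (n**2 + n*q**2) = -6 + n**2 + n*q**2)
(-20770 + (22028 + h(-4, -89))*(C(150, -85) - 13816))/(20376 - 3904) = (-20770 + (22028 + (-6 + (-89)**2 - 89*(-4)**2))*(150*(-85) - 13816))/(20376 - 3904) = (-20770 + (22028 + (-6 + 7921 - 89*16))*(-12750 - 13816))/16472 = (-20770 + (22028 + (-6 + 7921 - 1424))*(-26566))*(1/16472) = (-20770 + (22028 + 6491)*(-26566))*(1/16472) = (-20770 + 28519*(-26566))*(1/16472) = (-20770 - 757635754)*(1/16472) = -757656524*1/16472 = -189414131/4118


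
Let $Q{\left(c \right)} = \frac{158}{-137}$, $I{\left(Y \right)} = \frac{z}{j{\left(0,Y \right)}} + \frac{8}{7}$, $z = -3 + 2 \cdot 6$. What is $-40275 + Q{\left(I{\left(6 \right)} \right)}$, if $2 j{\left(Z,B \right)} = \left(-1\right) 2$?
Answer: $- \frac{5517833}{137} \approx -40276.0$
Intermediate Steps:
$j{\left(Z,B \right)} = -1$ ($j{\left(Z,B \right)} = \frac{\left(-1\right) 2}{2} = \frac{1}{2} \left(-2\right) = -1$)
$z = 9$ ($z = -3 + 12 = 9$)
$I{\left(Y \right)} = - \frac{55}{7}$ ($I{\left(Y \right)} = \frac{9}{-1} + \frac{8}{7} = 9 \left(-1\right) + 8 \cdot \frac{1}{7} = -9 + \frac{8}{7} = - \frac{55}{7}$)
$Q{\left(c \right)} = - \frac{158}{137}$ ($Q{\left(c \right)} = 158 \left(- \frac{1}{137}\right) = - \frac{158}{137}$)
$-40275 + Q{\left(I{\left(6 \right)} \right)} = -40275 - \frac{158}{137} = - \frac{5517833}{137}$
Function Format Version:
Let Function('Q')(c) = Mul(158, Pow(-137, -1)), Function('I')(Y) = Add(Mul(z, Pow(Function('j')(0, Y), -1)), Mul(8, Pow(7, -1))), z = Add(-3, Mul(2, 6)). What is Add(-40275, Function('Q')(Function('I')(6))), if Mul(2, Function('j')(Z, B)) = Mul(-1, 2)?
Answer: Rational(-5517833, 137) ≈ -40276.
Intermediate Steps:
Function('j')(Z, B) = -1 (Function('j')(Z, B) = Mul(Rational(1, 2), Mul(-1, 2)) = Mul(Rational(1, 2), -2) = -1)
z = 9 (z = Add(-3, 12) = 9)
Function('I')(Y) = Rational(-55, 7) (Function('I')(Y) = Add(Mul(9, Pow(-1, -1)), Mul(8, Pow(7, -1))) = Add(Mul(9, -1), Mul(8, Rational(1, 7))) = Add(-9, Rational(8, 7)) = Rational(-55, 7))
Function('Q')(c) = Rational(-158, 137) (Function('Q')(c) = Mul(158, Rational(-1, 137)) = Rational(-158, 137))
Add(-40275, Function('Q')(Function('I')(6))) = Add(-40275, Rational(-158, 137)) = Rational(-5517833, 137)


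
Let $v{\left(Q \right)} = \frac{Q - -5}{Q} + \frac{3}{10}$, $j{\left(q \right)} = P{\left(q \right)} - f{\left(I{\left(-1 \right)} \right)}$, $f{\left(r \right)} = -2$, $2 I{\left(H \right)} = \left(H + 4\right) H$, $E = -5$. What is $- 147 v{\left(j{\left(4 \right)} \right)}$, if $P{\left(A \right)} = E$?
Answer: $\frac{539}{10} \approx 53.9$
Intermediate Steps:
$P{\left(A \right)} = -5$
$I{\left(H \right)} = \frac{H \left(4 + H\right)}{2}$ ($I{\left(H \right)} = \frac{\left(H + 4\right) H}{2} = \frac{\left(4 + H\right) H}{2} = \frac{H \left(4 + H\right)}{2}$)
$j{\left(q \right)} = -3$ ($j{\left(q \right)} = -5 - -2 = -5 + 2 = -3$)
$v{\left(Q \right)} = \frac{3}{10} + \frac{5 + Q}{Q}$ ($v{\left(Q \right)} = \frac{Q + 5}{Q} + 3 \cdot \frac{1}{10} = \frac{5 + Q}{Q} + \frac{3}{10} = \frac{3}{10} + \frac{5 + Q}{Q}$)
$- 147 v{\left(j{\left(4 \right)} \right)} = - 147 \left(\frac{13}{10} + \frac{5}{-3}\right) = - 147 \left(\frac{13}{10} + 5 \left(- \frac{1}{3}\right)\right) = - 147 \left(\frac{13}{10} - \frac{5}{3}\right) = \left(-147\right) \left(- \frac{11}{30}\right) = \frac{539}{10}$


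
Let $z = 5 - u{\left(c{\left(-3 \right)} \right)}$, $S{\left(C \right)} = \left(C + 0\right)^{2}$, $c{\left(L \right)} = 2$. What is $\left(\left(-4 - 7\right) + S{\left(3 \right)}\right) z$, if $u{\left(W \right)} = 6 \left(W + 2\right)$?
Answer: $38$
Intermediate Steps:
$u{\left(W \right)} = 12 + 6 W$ ($u{\left(W \right)} = 6 \left(2 + W\right) = 12 + 6 W$)
$S{\left(C \right)} = C^{2}$
$z = -19$ ($z = 5 - \left(12 + 6 \cdot 2\right) = 5 - \left(12 + 12\right) = 5 - 24 = -19$)
$\left(\left(-4 - 7\right) + S{\left(3 \right)}\right) z = \left(\left(-4 - 7\right) + 3^{2}\right) \left(-19\right) = \left(-11 + 9\right) \left(-19\right) = \left(-2\right) \left(-19\right) = 38$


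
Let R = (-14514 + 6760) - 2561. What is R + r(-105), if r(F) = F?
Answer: -10420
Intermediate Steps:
R = -10315 (R = -7754 - 2561 = -10315)
R + r(-105) = -10315 - 105 = -10420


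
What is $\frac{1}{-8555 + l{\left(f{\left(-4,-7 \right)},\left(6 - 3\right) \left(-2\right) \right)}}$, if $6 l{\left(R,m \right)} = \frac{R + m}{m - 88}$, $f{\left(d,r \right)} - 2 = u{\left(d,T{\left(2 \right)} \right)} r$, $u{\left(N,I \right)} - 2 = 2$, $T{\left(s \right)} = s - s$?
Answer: $- \frac{141}{1206247} \approx -0.00011689$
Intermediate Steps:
$T{\left(s \right)} = 0$
$u{\left(N,I \right)} = 4$ ($u{\left(N,I \right)} = 2 + 2 = 4$)
$f{\left(d,r \right)} = 2 + 4 r$
$l{\left(R,m \right)} = \frac{R + m}{6 \left(-88 + m\right)}$ ($l{\left(R,m \right)} = \frac{\left(R + m\right) \frac{1}{m - 88}}{6} = \frac{\left(R + m\right) \frac{1}{-88 + m}}{6} = \frac{\frac{1}{-88 + m} \left(R + m\right)}{6} = \frac{R + m}{6 \left(-88 + m\right)}$)
$\frac{1}{-8555 + l{\left(f{\left(-4,-7 \right)},\left(6 - 3\right) \left(-2\right) \right)}} = \frac{1}{-8555 + \frac{\left(2 + 4 \left(-7\right)\right) + \left(6 - 3\right) \left(-2\right)}{6 \left(-88 + \left(6 - 3\right) \left(-2\right)\right)}} = \frac{1}{-8555 + \frac{\left(2 - 28\right) + 3 \left(-2\right)}{6 \left(-88 + 3 \left(-2\right)\right)}} = \frac{1}{-8555 + \frac{-26 - 6}{6 \left(-88 - 6\right)}} = \frac{1}{-8555 + \frac{1}{6} \frac{1}{-94} \left(-32\right)} = \frac{1}{-8555 + \frac{1}{6} \left(- \frac{1}{94}\right) \left(-32\right)} = \frac{1}{-8555 + \frac{8}{141}} = \frac{1}{- \frac{1206247}{141}} = - \frac{141}{1206247}$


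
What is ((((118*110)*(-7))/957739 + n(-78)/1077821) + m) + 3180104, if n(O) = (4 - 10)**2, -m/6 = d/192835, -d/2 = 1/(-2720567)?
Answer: 40050870168185691908696466204/12594201750184197095185 ≈ 3.1801e+6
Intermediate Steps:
d = 2/2720567 (d = -2/(-2720567) = -2*(-1/2720567) = 2/2720567 ≈ 7.3514e-7)
m = -12/524620537445 (m = -12/(2720567*192835) = -6*2/524620537445 = -12/524620537445 ≈ -2.2874e-11)
n(O) = 36 (n(O) = (-6)**2 = 36)
((((118*110)*(-7))/957739 + n(-78)/1077821) + m) + 3180104 = ((((118*110)*(-7))/957739 + 36/1077821) - 12/524620537445) + 3180104 = (((12980*(-7))*(1/957739) + 36*(1/1077821)) - 12/524620537445) + 3180104 = ((-90860*1/957739 + 36/1077821) - 12/524620537445) + 3180104 = ((-90860/957739 + 36/1077821) - 12/524620537445) + 3180104 = (-97896337456/1032271206719 - 12/524620537445) + 3180104 = -1194382074010489733036/12594201750184197095185 + 3180104 = 40050870168185691908696466204/12594201750184197095185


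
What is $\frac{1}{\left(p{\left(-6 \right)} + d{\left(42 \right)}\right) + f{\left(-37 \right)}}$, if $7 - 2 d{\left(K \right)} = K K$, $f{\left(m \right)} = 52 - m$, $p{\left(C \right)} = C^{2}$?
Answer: $- \frac{2}{1507} \approx -0.0013271$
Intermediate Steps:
$d{\left(K \right)} = \frac{7}{2} - \frac{K^{2}}{2}$ ($d{\left(K \right)} = \frac{7}{2} - \frac{K K}{2} = \frac{7}{2} - \frac{K^{2}}{2}$)
$\frac{1}{\left(p{\left(-6 \right)} + d{\left(42 \right)}\right) + f{\left(-37 \right)}} = \frac{1}{\left(\left(-6\right)^{2} + \left(\frac{7}{2} - \frac{42^{2}}{2}\right)\right) + \left(52 - -37\right)} = \frac{1}{\left(36 + \left(\frac{7}{2} - 882\right)\right) + \left(52 + 37\right)} = \frac{1}{\left(36 + \left(\frac{7}{2} - 882\right)\right) + 89} = \frac{1}{\left(36 - \frac{1757}{2}\right) + 89} = \frac{1}{- \frac{1685}{2} + 89} = \frac{1}{- \frac{1507}{2}} = - \frac{2}{1507}$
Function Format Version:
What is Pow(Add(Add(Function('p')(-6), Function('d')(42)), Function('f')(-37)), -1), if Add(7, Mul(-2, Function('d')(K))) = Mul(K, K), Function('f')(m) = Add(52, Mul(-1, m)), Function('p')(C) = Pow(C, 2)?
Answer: Rational(-2, 1507) ≈ -0.0013271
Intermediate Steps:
Function('d')(K) = Add(Rational(7, 2), Mul(Rational(-1, 2), Pow(K, 2))) (Function('d')(K) = Add(Rational(7, 2), Mul(Rational(-1, 2), Mul(K, K))) = Add(Rational(7, 2), Mul(Rational(-1, 2), Pow(K, 2))))
Pow(Add(Add(Function('p')(-6), Function('d')(42)), Function('f')(-37)), -1) = Pow(Add(Add(Pow(-6, 2), Add(Rational(7, 2), Mul(Rational(-1, 2), Pow(42, 2)))), Add(52, Mul(-1, -37))), -1) = Pow(Add(Add(36, Add(Rational(7, 2), Mul(Rational(-1, 2), 1764))), Add(52, 37)), -1) = Pow(Add(Add(36, Add(Rational(7, 2), -882)), 89), -1) = Pow(Add(Add(36, Rational(-1757, 2)), 89), -1) = Pow(Add(Rational(-1685, 2), 89), -1) = Pow(Rational(-1507, 2), -1) = Rational(-2, 1507)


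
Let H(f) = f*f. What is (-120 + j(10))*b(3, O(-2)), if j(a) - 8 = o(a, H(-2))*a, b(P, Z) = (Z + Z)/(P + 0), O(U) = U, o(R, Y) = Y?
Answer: 96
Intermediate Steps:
H(f) = f²
b(P, Z) = 2*Z/P (b(P, Z) = (2*Z)/P = 2*Z/P)
j(a) = 8 + 4*a (j(a) = 8 + (-2)²*a = 8 + 4*a)
(-120 + j(10))*b(3, O(-2)) = (-120 + (8 + 4*10))*(2*(-2)/3) = (-120 + (8 + 40))*(2*(-2)*(⅓)) = (-120 + 48)*(-4/3) = -72*(-4/3) = 96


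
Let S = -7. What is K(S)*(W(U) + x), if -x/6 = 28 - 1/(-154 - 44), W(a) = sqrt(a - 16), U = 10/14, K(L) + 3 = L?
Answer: 55450/33 - 10*I*sqrt(749)/7 ≈ 1680.3 - 39.097*I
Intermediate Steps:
K(L) = -3 + L
U = 5/7 (U = 10*(1/14) = 5/7 ≈ 0.71429)
W(a) = sqrt(-16 + a)
x = -5545/33 (x = -6*(28 - 1/(-154 - 44)) = -6*(28 - 1/(-198)) = -6*(28 - 1*(-1/198)) = -6*(28 + 1/198) = -6*5545/198 = -5545/33 ≈ -168.03)
K(S)*(W(U) + x) = (-3 - 7)*(sqrt(-16 + 5/7) - 5545/33) = -10*(sqrt(-107/7) - 5545/33) = -10*(I*sqrt(749)/7 - 5545/33) = -10*(-5545/33 + I*sqrt(749)/7) = 55450/33 - 10*I*sqrt(749)/7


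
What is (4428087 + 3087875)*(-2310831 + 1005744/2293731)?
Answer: -13279261024464190918/764577 ≈ -1.7368e+13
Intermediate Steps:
(4428087 + 3087875)*(-2310831 + 1005744/2293731) = 7515962*(-2310831 + 1005744*(1/2293731)) = 7515962*(-2310831 + 335248/764577) = 7515962*(-1766807898239/764577) = -13279261024464190918/764577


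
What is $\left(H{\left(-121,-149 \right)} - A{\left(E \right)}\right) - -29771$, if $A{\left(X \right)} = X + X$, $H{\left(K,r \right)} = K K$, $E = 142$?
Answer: $44128$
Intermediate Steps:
$H{\left(K,r \right)} = K^{2}$
$A{\left(X \right)} = 2 X$
$\left(H{\left(-121,-149 \right)} - A{\left(E \right)}\right) - -29771 = \left(\left(-121\right)^{2} - 2 \cdot 142\right) - -29771 = \left(14641 - 284\right) + 29771 = 14357 + 29771 = 44128$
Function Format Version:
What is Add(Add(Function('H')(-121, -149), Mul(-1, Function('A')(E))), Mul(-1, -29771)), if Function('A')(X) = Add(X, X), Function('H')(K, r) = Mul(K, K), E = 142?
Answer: 44128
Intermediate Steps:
Function('H')(K, r) = Pow(K, 2)
Function('A')(X) = Mul(2, X)
Add(Add(Function('H')(-121, -149), Mul(-1, Function('A')(E))), Mul(-1, -29771)) = Add(Add(Pow(-121, 2), Mul(-1, Mul(2, 142))), Mul(-1, -29771)) = Add(Add(14641, Mul(-1, 284)), 29771) = Add(Add(14641, -284), 29771) = Add(14357, 29771) = 44128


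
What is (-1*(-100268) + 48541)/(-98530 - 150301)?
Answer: -148809/248831 ≈ -0.59803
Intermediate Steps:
(-1*(-100268) + 48541)/(-98530 - 150301) = (100268 + 48541)/(-248831) = 148809*(-1/248831) = -148809/248831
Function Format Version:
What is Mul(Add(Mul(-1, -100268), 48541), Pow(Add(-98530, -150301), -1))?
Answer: Rational(-148809, 248831) ≈ -0.59803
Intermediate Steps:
Mul(Add(Mul(-1, -100268), 48541), Pow(Add(-98530, -150301), -1)) = Mul(Add(100268, 48541), Pow(-248831, -1)) = Mul(148809, Rational(-1, 248831)) = Rational(-148809, 248831)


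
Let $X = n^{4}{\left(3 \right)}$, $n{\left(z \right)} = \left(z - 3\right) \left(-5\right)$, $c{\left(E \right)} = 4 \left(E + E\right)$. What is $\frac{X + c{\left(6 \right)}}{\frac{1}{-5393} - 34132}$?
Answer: $- \frac{86288}{61357959} \approx -0.0014063$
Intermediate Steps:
$c{\left(E \right)} = 8 E$ ($c{\left(E \right)} = 4 \cdot 2 E = 8 E$)
$n{\left(z \right)} = 15 - 5 z$ ($n{\left(z \right)} = \left(-3 + z\right) \left(-5\right) = 15 - 5 z$)
$X = 0$ ($X = \left(15 - 15\right)^{4} = 0^{4} = 0$)
$\frac{X + c{\left(6 \right)}}{\frac{1}{-5393} - 34132} = \frac{0 + 8 \cdot 6}{\frac{1}{-5393} - 34132} = \frac{0 + 48}{- \frac{1}{5393} - 34132} = \frac{48}{- \frac{184073877}{5393}} = 48 \left(- \frac{5393}{184073877}\right) = - \frac{86288}{61357959}$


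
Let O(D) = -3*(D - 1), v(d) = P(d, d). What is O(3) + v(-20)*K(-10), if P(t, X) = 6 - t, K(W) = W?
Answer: -266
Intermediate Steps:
v(d) = 6 - d
O(D) = 3 - 3*D (O(D) = -3*(-1 + D) = 3 - 3*D)
O(3) + v(-20)*K(-10) = (3 - 3*3) + (6 - 1*(-20))*(-10) = (3 - 9) + (6 + 20)*(-10) = -6 + 26*(-10) = -6 - 260 = -266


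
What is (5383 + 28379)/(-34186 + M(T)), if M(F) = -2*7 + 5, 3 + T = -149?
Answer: -33762/34195 ≈ -0.98734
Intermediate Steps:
T = -152 (T = -3 - 149 = -152)
M(F) = -9 (M(F) = -14 + 5 = -9)
(5383 + 28379)/(-34186 + M(T)) = (5383 + 28379)/(-34186 - 9) = 33762/(-34195) = 33762*(-1/34195) = -33762/34195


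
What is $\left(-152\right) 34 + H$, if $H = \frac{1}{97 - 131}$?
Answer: $- \frac{175713}{34} \approx -5168.0$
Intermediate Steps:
$H = - \frac{1}{34}$ ($H = \frac{1}{-34} = - \frac{1}{34} \approx -0.029412$)
$\left(-152\right) 34 + H = \left(-152\right) 34 - \frac{1}{34} = -5168 - \frac{1}{34} = - \frac{175713}{34}$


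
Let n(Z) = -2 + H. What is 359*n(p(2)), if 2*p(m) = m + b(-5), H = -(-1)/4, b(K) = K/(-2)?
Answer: -2513/4 ≈ -628.25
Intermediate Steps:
b(K) = -K/2 (b(K) = K*(-1/2) = -K/2)
H = 1/4 (H = -(-1)/4 = -1*(-1/4) = 1/4 ≈ 0.25000)
p(m) = 5/4 + m/2 (p(m) = (m - 1/2*(-5))/2 = (m + 5/2)/2 = (5/2 + m)/2 = 5/4 + m/2)
n(Z) = -7/4 (n(Z) = -2 + 1/4 = -7/4)
359*n(p(2)) = 359*(-7/4) = -2513/4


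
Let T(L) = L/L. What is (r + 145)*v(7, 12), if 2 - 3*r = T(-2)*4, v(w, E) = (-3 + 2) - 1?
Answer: -866/3 ≈ -288.67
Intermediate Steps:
T(L) = 1
v(w, E) = -2 (v(w, E) = -1 - 1 = -2)
r = -⅔ (r = ⅔ - 4/3 = -⅔ ≈ -0.66667)
(r + 145)*v(7, 12) = (-⅔ + 145)*(-2) = (433/3)*(-2) = -866/3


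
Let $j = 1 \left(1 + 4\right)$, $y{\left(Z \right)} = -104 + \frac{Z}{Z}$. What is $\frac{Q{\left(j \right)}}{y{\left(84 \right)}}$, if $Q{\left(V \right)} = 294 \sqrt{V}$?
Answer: $- \frac{294 \sqrt{5}}{103} \approx -6.3826$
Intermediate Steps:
$y{\left(Z \right)} = -103$ ($y{\left(Z \right)} = -104 + 1 = -103$)
$j = 5$ ($j = 1 \cdot 5 = 5$)
$\frac{Q{\left(j \right)}}{y{\left(84 \right)}} = \frac{294 \sqrt{5}}{-103} = 294 \sqrt{5} \left(- \frac{1}{103}\right) = - \frac{294 \sqrt{5}}{103}$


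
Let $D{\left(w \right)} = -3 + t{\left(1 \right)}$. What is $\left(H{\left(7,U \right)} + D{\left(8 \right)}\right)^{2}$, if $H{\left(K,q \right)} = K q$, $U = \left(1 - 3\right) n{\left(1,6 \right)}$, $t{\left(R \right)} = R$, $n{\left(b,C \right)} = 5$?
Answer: $5184$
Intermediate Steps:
$D{\left(w \right)} = -2$ ($D{\left(w \right)} = -3 + 1 = -2$)
$U = -10$ ($U = \left(1 - 3\right) 5 = \left(-2\right) 5 = -10$)
$\left(H{\left(7,U \right)} + D{\left(8 \right)}\right)^{2} = \left(7 \left(-10\right) - 2\right)^{2} = \left(-70 - 2\right)^{2} = \left(-72\right)^{2} = 5184$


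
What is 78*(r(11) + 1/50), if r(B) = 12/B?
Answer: 23829/275 ≈ 86.651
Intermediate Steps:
78*(r(11) + 1/50) = 78*(12/11 + 1/50) = 78*(611/550) = 23829/275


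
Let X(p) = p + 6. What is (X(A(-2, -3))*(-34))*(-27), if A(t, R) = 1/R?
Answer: 5202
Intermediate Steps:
X(p) = 6 + p
(X(A(-2, -3))*(-34))*(-27) = ((6 + 1/(-3))*(-34))*(-27) = ((6 - ⅓)*(-34))*(-27) = ((17/3)*(-34))*(-27) = -578/3*(-27) = 5202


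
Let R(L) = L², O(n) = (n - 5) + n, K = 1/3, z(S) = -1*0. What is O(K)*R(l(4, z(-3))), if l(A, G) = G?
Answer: 0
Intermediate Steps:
z(S) = 0
K = ⅓ ≈ 0.33333
O(n) = -5 + 2*n (O(n) = (-5 + n) + n = -5 + 2*n)
O(K)*R(l(4, z(-3))) = (-5 + 2*(⅓))*0² = (-5 + ⅔)*0 = -13/3*0 = 0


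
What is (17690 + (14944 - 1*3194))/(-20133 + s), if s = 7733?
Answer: -368/155 ≈ -2.3742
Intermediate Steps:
(17690 + (14944 - 1*3194))/(-20133 + s) = (17690 + (14944 - 1*3194))/(-20133 + 7733) = (17690 + (14944 - 3194))/(-12400) = (17690 + 11750)*(-1/12400) = 29440*(-1/12400) = -368/155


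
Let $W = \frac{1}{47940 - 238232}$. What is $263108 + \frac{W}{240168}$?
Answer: $\frac{12024574723026047}{45702049056} \approx 2.6311 \cdot 10^{5}$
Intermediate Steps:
$W = - \frac{1}{190292}$ ($W = \frac{1}{-190292} = - \frac{1}{190292} \approx -5.2551 \cdot 10^{-6}$)
$263108 + \frac{W}{240168} = 263108 - \frac{1}{190292 \cdot 240168} = 263108 - \frac{1}{45702049056} = \frac{12024574723026047}{45702049056}$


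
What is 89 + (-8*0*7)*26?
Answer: 89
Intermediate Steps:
89 + (-8*0*7)*26 = 89 + (0*7)*26 = 89 + 0*26 = 89 + 0 = 89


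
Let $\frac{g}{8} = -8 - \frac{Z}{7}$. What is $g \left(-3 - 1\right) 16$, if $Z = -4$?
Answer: $\frac{26624}{7} \approx 3803.4$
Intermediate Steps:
$g = - \frac{416}{7}$ ($g = 8 \left(-8 - - \frac{4}{7}\right) = 8 \left(-8 + \frac{4}{7}\right) = 8 \left(- \frac{52}{7}\right) = - \frac{416}{7} \approx -59.429$)
$g \left(-3 - 1\right) 16 = - \frac{416 \left(-3 - 1\right)}{7} \cdot 16 = \left(- \frac{416}{7}\right) \left(-4\right) 16 = \frac{1664}{7} \cdot 16 = \frac{26624}{7}$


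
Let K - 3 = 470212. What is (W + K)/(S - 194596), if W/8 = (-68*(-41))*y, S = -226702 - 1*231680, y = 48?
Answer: -1540807/652978 ≈ -2.3597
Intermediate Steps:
K = 470215 (K = 3 + 470212 = 470215)
S = -458382 (S = -226702 - 231680 = -458382)
W = 1070592 (W = 8*(-68*(-41)*48) = 8*(2788*48) = 8*133824 = 1070592)
(W + K)/(S - 194596) = (1070592 + 470215)/(-458382 - 194596) = 1540807/(-652978) = 1540807*(-1/652978) = -1540807/652978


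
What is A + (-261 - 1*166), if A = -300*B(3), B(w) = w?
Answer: -1327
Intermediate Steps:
A = -900 (A = -300*3 = -900)
A + (-261 - 1*166) = -900 + (-261 - 1*166) = -900 + (-261 - 166) = -900 - 427 = -1327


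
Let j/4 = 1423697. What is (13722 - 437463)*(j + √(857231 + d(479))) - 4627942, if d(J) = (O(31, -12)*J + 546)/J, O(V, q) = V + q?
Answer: -2413119789850 - 98307912*√3654291/479 ≈ -2.4135e+12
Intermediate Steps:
j = 5694788 (j = 4*1423697 = 5694788)
d(J) = (546 + 19*J)/J (d(J) = ((31 - 12)*J + 546)/J = (19*J + 546)/J = (546 + 19*J)/J)
(13722 - 437463)*(j + √(857231 + d(479))) - 4627942 = (13722 - 437463)*(5694788 + √(857231 + (19 + 546/479))) - 4627942 = -423741*(5694788 + √(857231 + (19 + 546*(1/479)))) - 4627942 = -423741*(5694788 + √(857231 + (19 + 546/479))) - 4627942 = -423741*(5694788 + √(857231 + 9647/479)) - 4627942 = -423741*(5694788 + √(410623296/479)) - 4627942 = -423741*(5694788 + 232*√3654291/479) - 4627942 = (-2413115161908 - 98307912*√3654291/479) - 4627942 = -2413119789850 - 98307912*√3654291/479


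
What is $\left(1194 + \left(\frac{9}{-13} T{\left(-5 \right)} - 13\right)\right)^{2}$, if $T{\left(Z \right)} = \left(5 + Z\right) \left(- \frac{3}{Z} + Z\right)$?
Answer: $1394761$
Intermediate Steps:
$T{\left(Z \right)} = \left(5 + Z\right) \left(Z - \frac{3}{Z}\right)$
$\left(1194 + \left(\frac{9}{-13} T{\left(-5 \right)} - 13\right)\right)^{2} = \left(1194 - \left(13 - \frac{9}{-13} \left(-3 + \left(-5\right)^{2} - \frac{15}{-5} + 5 \left(-5\right)\right)\right)\right)^{2} = \left(1194 - \left(13 - 9 \left(- \frac{1}{13}\right) \left(-3 + 25 - -3 - 25\right)\right)\right)^{2} = \left(1194 - \left(13 + \frac{9 \left(-3 + 25 + 3 - 25\right)}{13}\right)\right)^{2} = \left(1194 - 13\right)^{2} = 1181^{2} = 1394761$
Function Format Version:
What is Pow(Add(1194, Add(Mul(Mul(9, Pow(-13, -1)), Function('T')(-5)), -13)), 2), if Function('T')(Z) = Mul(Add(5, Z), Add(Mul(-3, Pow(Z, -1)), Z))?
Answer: 1394761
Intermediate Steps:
Function('T')(Z) = Mul(Add(5, Z), Add(Z, Mul(-3, Pow(Z, -1))))
Pow(Add(1194, Add(Mul(Mul(9, Pow(-13, -1)), Function('T')(-5)), -13)), 2) = Pow(Add(1194, Add(Mul(Mul(9, Pow(-13, -1)), Add(-3, Pow(-5, 2), Mul(-15, Pow(-5, -1)), Mul(5, -5))), -13)), 2) = Pow(Add(1194, Add(Mul(Mul(9, Rational(-1, 13)), Add(-3, 25, Mul(-15, Rational(-1, 5)), -25)), -13)), 2) = Pow(Add(1194, Add(Mul(Rational(-9, 13), Add(-3, 25, 3, -25)), -13)), 2) = Pow(Add(1194, Add(Mul(Rational(-9, 13), 0), -13)), 2) = Pow(Add(1194, Add(0, -13)), 2) = Pow(Add(1194, -13), 2) = Pow(1181, 2) = 1394761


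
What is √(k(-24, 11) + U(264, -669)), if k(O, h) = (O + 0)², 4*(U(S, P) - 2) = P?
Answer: √1643/2 ≈ 20.267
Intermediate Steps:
U(S, P) = 2 + P/4
k(O, h) = O²
√(k(-24, 11) + U(264, -669)) = √((-24)² + (2 + (¼)*(-669))) = √(576 + (2 - 669/4)) = √(576 - 661/4) = √(1643/4) = √1643/2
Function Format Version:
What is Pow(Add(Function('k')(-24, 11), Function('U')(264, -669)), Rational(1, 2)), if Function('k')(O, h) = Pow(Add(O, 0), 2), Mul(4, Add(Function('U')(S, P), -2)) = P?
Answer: Mul(Rational(1, 2), Pow(1643, Rational(1, 2))) ≈ 20.267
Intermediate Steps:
Function('U')(S, P) = Add(2, Mul(Rational(1, 4), P))
Function('k')(O, h) = Pow(O, 2)
Pow(Add(Function('k')(-24, 11), Function('U')(264, -669)), Rational(1, 2)) = Pow(Add(Pow(-24, 2), Add(2, Mul(Rational(1, 4), -669))), Rational(1, 2)) = Pow(Add(576, Add(2, Rational(-669, 4))), Rational(1, 2)) = Pow(Add(576, Rational(-661, 4)), Rational(1, 2)) = Pow(Rational(1643, 4), Rational(1, 2)) = Mul(Rational(1, 2), Pow(1643, Rational(1, 2)))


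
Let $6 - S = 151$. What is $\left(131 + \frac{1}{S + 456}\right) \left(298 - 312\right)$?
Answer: $- \frac{570388}{311} \approx -1834.0$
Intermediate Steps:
$S = -145$ ($S = 6 - 151 = -145$)
$\left(131 + \frac{1}{S + 456}\right) \left(298 - 312\right) = \left(131 + \frac{1}{-145 + 456}\right) \left(298 - 312\right) = \left(131 + \frac{1}{311}\right) \left(-14\right) = \frac{40742}{311} \left(-14\right) = - \frac{570388}{311}$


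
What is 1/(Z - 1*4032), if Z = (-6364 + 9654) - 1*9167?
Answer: -1/9909 ≈ -0.00010092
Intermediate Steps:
Z = -5877 (Z = 3290 - 9167 = -5877)
1/(Z - 1*4032) = 1/(-5877 - 1*4032) = 1/(-5877 - 4032) = 1/(-9909) = -1/9909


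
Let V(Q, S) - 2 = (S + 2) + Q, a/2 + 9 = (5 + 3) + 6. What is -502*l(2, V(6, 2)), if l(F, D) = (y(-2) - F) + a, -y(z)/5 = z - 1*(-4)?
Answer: 1004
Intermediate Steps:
y(z) = -20 - 5*z (y(z) = -5*(z - 1*(-4)) = -5*(z + 4) = -5*(4 + z) = -20 - 5*z)
a = 10 (a = -18 + 2*((5 + 3) + 6) = -18 + 2*(8 + 6) = -18 + 2*14 = -18 + 28 = 10)
V(Q, S) = 4 + Q + S (V(Q, S) = 2 + ((S + 2) + Q) = 2 + ((2 + S) + Q) = 2 + (2 + Q + S) = 4 + Q + S)
l(F, D) = -F (l(F, D) = ((-20 - 5*(-2)) - F) + 10 = ((-20 + 10) - F) + 10 = (-10 - F) + 10 = -F)
-502*l(2, V(6, 2)) = -(-502)*2 = -502*(-2) = 1004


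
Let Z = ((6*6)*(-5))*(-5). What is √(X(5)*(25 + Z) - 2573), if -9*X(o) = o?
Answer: I*√27782/3 ≈ 55.56*I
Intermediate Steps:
X(o) = -o/9
Z = 900 (Z = (36*(-5))*(-5) = -180*(-5) = 900)
√(X(5)*(25 + Z) - 2573) = √((-⅑*5)*(25 + 900) - 2573) = √(-5/9*925 - 2573) = √(-4625/9 - 2573) = √(-27782/9) = I*√27782/3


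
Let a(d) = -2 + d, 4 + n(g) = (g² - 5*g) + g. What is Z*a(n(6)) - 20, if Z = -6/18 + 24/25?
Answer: -406/25 ≈ -16.240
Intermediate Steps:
n(g) = -4 + g² - 4*g (n(g) = -4 + ((g² - 5*g) + g) = -4 + (g² - 4*g) = -4 + g² - 4*g)
Z = 47/75 (Z = -6*1/18 + 24*(1/25) = -⅓ + 24/25 = 47/75 ≈ 0.62667)
Z*a(n(6)) - 20 = 47*(-2 + (-4 + 6² - 4*6))/75 - 20 = 47*(-2 + (-4 + 36 - 24))/75 - 20 = 47*(-2 + 8)/75 - 20 = (47/75)*6 - 20 = 94/25 - 20 = -406/25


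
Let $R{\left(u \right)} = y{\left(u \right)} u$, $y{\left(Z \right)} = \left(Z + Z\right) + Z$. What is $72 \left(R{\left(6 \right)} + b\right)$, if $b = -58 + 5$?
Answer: $3960$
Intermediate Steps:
$b = -53$
$y{\left(Z \right)} = 3 Z$ ($y{\left(Z \right)} = 2 Z + Z = 3 Z$)
$R{\left(u \right)} = 3 u^{2}$ ($R{\left(u \right)} = 3 u u = 3 u^{2}$)
$72 \left(R{\left(6 \right)} + b\right) = 72 \left(3 \cdot 6^{2} - 53\right) = 72 \left(3 \cdot 36 - 53\right) = 72 \left(108 - 53\right) = 72 \cdot 55 = 3960$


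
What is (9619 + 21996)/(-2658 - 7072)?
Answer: -6323/1946 ≈ -3.2492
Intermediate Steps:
(9619 + 21996)/(-2658 - 7072) = 31615/(-9730) = 31615*(-1/9730) = -6323/1946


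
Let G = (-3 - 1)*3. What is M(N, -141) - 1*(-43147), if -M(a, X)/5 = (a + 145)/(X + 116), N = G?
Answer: 215868/5 ≈ 43174.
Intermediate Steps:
G = -12 (G = -4*3 = -12)
N = -12
M(a, X) = -5*(145 + a)/(116 + X) (M(a, X) = -5*(a + 145)/(X + 116) = -5*(145 + a)/(116 + X))
M(N, -141) - 1*(-43147) = 5*(-145 - 1*(-12))/(116 - 141) - 1*(-43147) = 5*(-145 + 12)/(-25) + 43147 = 5*(-1/25)*(-133) + 43147 = 133/5 + 43147 = 215868/5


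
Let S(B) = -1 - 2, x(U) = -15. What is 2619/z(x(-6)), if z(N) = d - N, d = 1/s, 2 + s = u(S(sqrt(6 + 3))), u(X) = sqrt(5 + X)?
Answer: 73332/391 + 2619*sqrt(2)/391 ≈ 197.02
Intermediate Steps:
S(B) = -3
s = -2 + sqrt(2) (s = -2 + sqrt(5 - 3) = -2 + sqrt(2) ≈ -0.58579)
d = 1/(-2 + sqrt(2)) ≈ -1.7071
z(N) = -1 - N - sqrt(2)/2 (z(N) = (-1 - sqrt(2)/2) - N = -1 - N - sqrt(2)/2)
2619/z(x(-6)) = 2619/(-1 - 1*(-15) - sqrt(2)/2) = 2619/(-1 + 15 - sqrt(2)/2) = 2619/(14 - sqrt(2)/2)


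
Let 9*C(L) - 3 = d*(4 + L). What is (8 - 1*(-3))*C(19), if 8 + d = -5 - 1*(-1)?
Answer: -1001/3 ≈ -333.67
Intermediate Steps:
d = -12 (d = -8 + (-5 - 1*(-1)) = -8 + (-5 + 1) = -8 - 4 = -12)
C(L) = -5 - 4*L/3 (C(L) = ⅓ + (-12*(4 + L))/9 = ⅓ + (-48 - 12*L)/9 = ⅓ + (-16/3 - 4*L/3) = -5 - 4*L/3)
(8 - 1*(-3))*C(19) = (8 - 1*(-3))*(-5 - 4/3*19) = (8 + 3)*(-5 - 76/3) = 11*(-91/3) = -1001/3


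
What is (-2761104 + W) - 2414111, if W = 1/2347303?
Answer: -12147797695144/2347303 ≈ -5.1752e+6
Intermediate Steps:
W = 1/2347303 ≈ 4.2602e-7
(-2761104 + W) - 2414111 = (-2761104 + 1/2347303) - 2414111 = -6481147702511/2347303 - 2414111 = -12147797695144/2347303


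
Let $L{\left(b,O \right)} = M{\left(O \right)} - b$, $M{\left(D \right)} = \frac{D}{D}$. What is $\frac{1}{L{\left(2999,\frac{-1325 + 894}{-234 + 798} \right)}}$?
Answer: $- \frac{1}{2998} \approx -0.00033356$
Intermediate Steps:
$M{\left(D \right)} = 1$
$L{\left(b,O \right)} = 1 - b$
$\frac{1}{L{\left(2999,\frac{-1325 + 894}{-234 + 798} \right)}} = \frac{1}{1 - 2999} = \frac{1}{-2998} = - \frac{1}{2998}$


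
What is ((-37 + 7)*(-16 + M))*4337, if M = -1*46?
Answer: 8066820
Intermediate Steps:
M = -46
((-37 + 7)*(-16 + M))*4337 = ((-37 + 7)*(-16 - 46))*4337 = -30*(-62)*4337 = 1860*4337 = 8066820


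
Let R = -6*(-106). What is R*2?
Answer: 1272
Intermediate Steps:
R = 636
R*2 = 636*2 = 1272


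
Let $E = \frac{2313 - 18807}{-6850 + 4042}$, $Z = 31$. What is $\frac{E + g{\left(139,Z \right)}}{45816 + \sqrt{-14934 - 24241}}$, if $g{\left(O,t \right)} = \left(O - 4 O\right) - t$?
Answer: $- \frac{790001470}{81866656209} + \frac{1034575 i \sqrt{1567}}{982399874508} \approx -0.0096499 + 4.1688 \cdot 10^{-5} i$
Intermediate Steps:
$g{\left(O,t \right)} = - t - 3 O$ ($g{\left(O,t \right)} = - 3 O - t = - t - 3 O$)
$E = \frac{2749}{468}$ ($E = - \frac{16494}{-2808} = \left(-16494\right) \left(- \frac{1}{2808}\right) = \frac{2749}{468} \approx 5.8739$)
$\frac{E + g{\left(139,Z \right)}}{45816 + \sqrt{-14934 - 24241}} = \frac{\frac{2749}{468} - 448}{45816 + \sqrt{-14934 - 24241}} = \frac{\frac{2749}{468} - 448}{45816 + \sqrt{-39175}} = \frac{\frac{2749}{468} - 448}{45816 + 5 i \sqrt{1567}} = - \frac{206915}{468 \left(45816 + 5 i \sqrt{1567}\right)}$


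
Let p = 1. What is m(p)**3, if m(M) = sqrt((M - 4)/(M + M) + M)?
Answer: -I*sqrt(2)/4 ≈ -0.35355*I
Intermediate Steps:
m(M) = sqrt(M + (-4 + M)/(2*M)) (m(M) = sqrt((-4 + M)/((2*M)) + M) = sqrt((-4 + M)*(1/(2*M)) + M) = sqrt((-4 + M)/(2*M) + M) = sqrt(M + (-4 + M)/(2*M)))
m(p)**3 = (sqrt(2 - 8/1 + 4*1)/2)**3 = (sqrt(2 - 8*1 + 4)/2)**3 = (sqrt(2 - 8 + 4)/2)**3 = (sqrt(-2)/2)**3 = ((I*sqrt(2))/2)**3 = (I*sqrt(2)/2)**3 = -I*sqrt(2)/4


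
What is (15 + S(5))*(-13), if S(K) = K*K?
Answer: -520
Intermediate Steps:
S(K) = K²
(15 + S(5))*(-13) = (15 + 5²)*(-13) = (15 + 25)*(-13) = 40*(-13) = -520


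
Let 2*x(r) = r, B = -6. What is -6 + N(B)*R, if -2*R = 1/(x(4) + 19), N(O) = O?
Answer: -41/7 ≈ -5.8571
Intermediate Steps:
x(r) = r/2
R = -1/42 (R = -1/(2*((½)*4 + 19)) = -1/(2*(2 + 19)) = -½/21 = -½*1/21 = -1/42 ≈ -0.023810)
-6 + N(B)*R = -6 - 6*(-1/42) = -6 + ⅐ = -41/7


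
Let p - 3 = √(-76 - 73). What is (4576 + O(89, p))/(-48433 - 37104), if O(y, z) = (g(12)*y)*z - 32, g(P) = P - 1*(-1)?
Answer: -8015/85537 - 1157*I*√149/85537 ≈ -0.093702 - 0.16511*I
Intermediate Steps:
g(P) = 1 + P (g(P) = P + 1 = 1 + P)
p = 3 + I*√149 (p = 3 + √(-76 - 73) = 3 + √(-149) = 3 + I*√149 ≈ 3.0 + 12.207*I)
O(y, z) = -32 + 13*y*z (O(y, z) = ((1 + 12)*y)*z - 32 = (13*y)*z - 32 = 13*y*z - 32 = -32 + 13*y*z)
(4576 + O(89, p))/(-48433 - 37104) = (4576 + (-32 + 13*89*(3 + I*√149)))/(-48433 - 37104) = (4576 + (-32 + (3471 + 1157*I*√149)))/(-85537) = (4576 + (3439 + 1157*I*√149))*(-1/85537) = (8015 + 1157*I*√149)*(-1/85537) = -8015/85537 - 1157*I*√149/85537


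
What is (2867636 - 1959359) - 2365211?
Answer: -1456934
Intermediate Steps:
(2867636 - 1959359) - 2365211 = 908277 - 2365211 = -1456934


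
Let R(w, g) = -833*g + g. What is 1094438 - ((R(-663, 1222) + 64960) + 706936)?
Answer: 1339246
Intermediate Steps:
R(w, g) = -832*g
1094438 - ((R(-663, 1222) + 64960) + 706936) = 1094438 - ((-832*1222 + 64960) + 706936) = 1094438 - ((-1016704 + 64960) + 706936) = 1094438 - (-951744 + 706936) = 1094438 - 1*(-244808) = 1094438 + 244808 = 1339246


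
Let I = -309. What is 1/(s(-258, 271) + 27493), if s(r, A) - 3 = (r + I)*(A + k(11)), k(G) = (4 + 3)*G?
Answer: -1/169820 ≈ -5.8886e-6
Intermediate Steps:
k(G) = 7*G
s(r, A) = 3 + (-309 + r)*(77 + A) (s(r, A) = 3 + (r - 309)*(A + 7*11) = 3 + (-309 + r)*(A + 77) = 3 + (-309 + r)*(77 + A))
1/(s(-258, 271) + 27493) = 1/((-23790 - 309*271 + 77*(-258) + 271*(-258)) + 27493) = 1/((-23790 - 83739 - 19866 - 69918) + 27493) = 1/(-197313 + 27493) = 1/(-169820) = -1/169820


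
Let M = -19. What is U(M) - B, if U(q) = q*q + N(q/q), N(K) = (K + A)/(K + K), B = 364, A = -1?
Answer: -3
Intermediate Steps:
N(K) = (-1 + K)/(2*K) (N(K) = (K - 1)/(K + K) = (-1 + K)/((2*K)) = (-1 + K)*(1/(2*K)) = (-1 + K)/(2*K))
U(q) = q**2 (U(q) = q*q + (-1 + q/q)/(2*((q/q))) = q**2 + (1/2)*(-1 + 1)/1 = q**2 + (1/2)*1*0 = q**2 + 0 = q**2)
U(M) - B = (-19)**2 - 1*364 = 361 - 364 = -3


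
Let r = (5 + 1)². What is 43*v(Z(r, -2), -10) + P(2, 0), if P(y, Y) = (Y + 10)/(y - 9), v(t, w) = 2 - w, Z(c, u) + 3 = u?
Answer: 3602/7 ≈ 514.57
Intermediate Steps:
r = 36 (r = 6² = 36)
Z(c, u) = -3 + u
P(y, Y) = (10 + Y)/(-9 + y)
43*v(Z(r, -2), -10) + P(2, 0) = 43*(2 - 1*(-10)) + (10 + 0)/(-9 + 2) = 43*(2 + 10) + 10/(-7) = 43*12 - ⅐*10 = 516 - 10/7 = 3602/7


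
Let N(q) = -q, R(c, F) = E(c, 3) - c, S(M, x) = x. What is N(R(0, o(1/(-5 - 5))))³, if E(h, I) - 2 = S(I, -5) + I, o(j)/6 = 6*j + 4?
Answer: 0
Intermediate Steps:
o(j) = 24 + 36*j (o(j) = 6*(6*j + 4) = 6*(4 + 6*j) = 24 + 36*j)
E(h, I) = -3 + I (E(h, I) = 2 + (-5 + I) = -3 + I)
R(c, F) = -c (R(c, F) = (-3 + 3) - c = 0 - c = -c)
N(R(0, o(1/(-5 - 5))))³ = (-(-1)*0)³ = (-1*0)³ = 0³ = 0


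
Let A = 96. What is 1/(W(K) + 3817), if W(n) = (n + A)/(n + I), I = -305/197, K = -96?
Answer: 1/3817 ≈ 0.00026199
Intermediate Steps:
I = -305/197 (I = -305*1/197 = -305/197 ≈ -1.5482)
W(n) = (96 + n)/(-305/197 + n) (W(n) = (n + 96)/(n - 305/197) = (96 + n)/(-305/197 + n))
1/(W(K) + 3817) = 1/(197*(96 - 96)/(-305 + 197*(-96)) + 3817) = 1/(197*0/(-305 - 18912) + 3817) = 1/(197*0/(-19217) + 3817) = 1/(197*(-1/19217)*0 + 3817) = 1/(0 + 3817) = 1/3817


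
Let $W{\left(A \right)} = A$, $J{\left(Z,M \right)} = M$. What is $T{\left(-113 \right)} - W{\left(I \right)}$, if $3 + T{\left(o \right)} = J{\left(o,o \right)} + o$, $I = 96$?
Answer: $-325$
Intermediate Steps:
$T{\left(o \right)} = -3 + 2 o$ ($T{\left(o \right)} = -3 + \left(o + o\right) = -3 + 2 o$)
$T{\left(-113 \right)} - W{\left(I \right)} = \left(-3 + 2 \left(-113\right)\right) - 96 = \left(-3 - 226\right) - 96 = -229 - 96 = -325$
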